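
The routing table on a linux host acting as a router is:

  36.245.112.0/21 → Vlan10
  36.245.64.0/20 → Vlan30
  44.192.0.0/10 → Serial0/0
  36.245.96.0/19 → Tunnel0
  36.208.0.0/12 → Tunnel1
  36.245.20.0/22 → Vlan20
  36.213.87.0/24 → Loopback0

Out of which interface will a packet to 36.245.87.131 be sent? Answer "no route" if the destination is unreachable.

No entry's prefix contains 36.245.87.131; there is no default route.

no route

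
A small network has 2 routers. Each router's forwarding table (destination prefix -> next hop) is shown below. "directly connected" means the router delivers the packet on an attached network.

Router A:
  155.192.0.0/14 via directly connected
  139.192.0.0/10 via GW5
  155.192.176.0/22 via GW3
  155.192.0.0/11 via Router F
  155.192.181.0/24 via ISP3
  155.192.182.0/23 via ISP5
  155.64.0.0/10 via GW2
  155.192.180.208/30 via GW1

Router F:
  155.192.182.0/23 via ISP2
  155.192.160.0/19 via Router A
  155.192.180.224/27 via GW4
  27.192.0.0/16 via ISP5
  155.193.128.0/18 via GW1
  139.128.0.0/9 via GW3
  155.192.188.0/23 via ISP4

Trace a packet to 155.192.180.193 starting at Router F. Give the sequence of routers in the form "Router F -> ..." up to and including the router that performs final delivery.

Router F -> Router A

At Router F: longest match for 155.192.180.193 is 155.192.160.0/19 -> Router A
At Router A: longest match for 155.192.180.193 is 155.192.0.0/14 -> directly connected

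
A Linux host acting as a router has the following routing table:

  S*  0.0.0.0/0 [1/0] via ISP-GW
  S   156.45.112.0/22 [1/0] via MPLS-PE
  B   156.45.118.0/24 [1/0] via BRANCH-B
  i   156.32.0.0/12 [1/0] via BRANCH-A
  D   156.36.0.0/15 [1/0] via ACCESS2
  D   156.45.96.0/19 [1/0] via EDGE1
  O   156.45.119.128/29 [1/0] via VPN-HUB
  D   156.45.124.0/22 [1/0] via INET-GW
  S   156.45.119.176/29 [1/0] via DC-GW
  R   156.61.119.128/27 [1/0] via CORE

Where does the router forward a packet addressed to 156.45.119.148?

EDGE1

Routes whose prefix contains 156.45.119.148:
  0.0.0.0/0 (default, matches everything) -> ISP-GW
  156.32.0.0/12 (156.32.0.0 - 156.47.255.255) -> BRANCH-A
  156.45.96.0/19 (156.45.96.0 - 156.45.127.255) -> EDGE1
More-specific entries that do NOT match:
  156.45.119.128/29 (156.45.119.128 - 156.45.119.135) does not contain 156.45.119.148
  156.45.119.176/29 (156.45.119.176 - 156.45.119.183) does not contain 156.45.119.148
  156.61.119.128/27 (156.61.119.128 - 156.61.119.159) does not contain 156.45.119.148
  156.45.118.0/24 (156.45.118.0 - 156.45.118.255) does not contain 156.45.119.148
  156.45.112.0/22 (156.45.112.0 - 156.45.115.255) does not contain 156.45.119.148
  156.45.124.0/22 (156.45.124.0 - 156.45.127.255) does not contain 156.45.119.148
Longest matching prefix is /19 -> next hop EDGE1.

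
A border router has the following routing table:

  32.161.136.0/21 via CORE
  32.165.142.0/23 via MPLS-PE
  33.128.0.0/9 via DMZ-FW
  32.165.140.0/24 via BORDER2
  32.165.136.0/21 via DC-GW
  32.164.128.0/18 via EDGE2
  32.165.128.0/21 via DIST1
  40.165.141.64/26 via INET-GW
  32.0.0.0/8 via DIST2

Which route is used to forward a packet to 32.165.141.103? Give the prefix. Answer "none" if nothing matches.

Entries matching 32.165.141.103:
  32.0.0.0/8 (32.0.0.0 - 32.255.255.255)
  32.165.136.0/21 (32.165.136.0 - 32.165.143.255)
Most specific is 32.165.136.0/21.

32.165.136.0/21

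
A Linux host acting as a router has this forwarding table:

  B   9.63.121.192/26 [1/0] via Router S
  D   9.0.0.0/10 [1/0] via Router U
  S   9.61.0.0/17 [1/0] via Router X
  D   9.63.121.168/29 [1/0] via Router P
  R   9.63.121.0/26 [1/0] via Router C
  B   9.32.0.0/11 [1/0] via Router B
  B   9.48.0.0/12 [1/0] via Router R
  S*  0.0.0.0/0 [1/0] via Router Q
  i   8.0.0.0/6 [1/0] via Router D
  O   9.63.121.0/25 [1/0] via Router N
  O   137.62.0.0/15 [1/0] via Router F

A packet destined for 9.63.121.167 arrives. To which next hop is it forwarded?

Routes whose prefix contains 9.63.121.167:
  0.0.0.0/0 (default, matches everything) -> Router Q
  8.0.0.0/6 (8.0.0.0 - 11.255.255.255) -> Router D
  9.0.0.0/10 (9.0.0.0 - 9.63.255.255) -> Router U
  9.32.0.0/11 (9.32.0.0 - 9.63.255.255) -> Router B
  9.48.0.0/12 (9.48.0.0 - 9.63.255.255) -> Router R
More-specific entries that do NOT match:
  9.63.121.168/29 (9.63.121.168 - 9.63.121.175) does not contain 9.63.121.167
  9.63.121.192/26 (9.63.121.192 - 9.63.121.255) does not contain 9.63.121.167
  9.63.121.0/26 (9.63.121.0 - 9.63.121.63) does not contain 9.63.121.167
  9.63.121.0/25 (9.63.121.0 - 9.63.121.127) does not contain 9.63.121.167
  9.61.0.0/17 (9.61.0.0 - 9.61.127.255) does not contain 9.63.121.167
  137.62.0.0/15 (137.62.0.0 - 137.63.255.255) does not contain 9.63.121.167
Longest matching prefix is /12 -> next hop Router R.

Router R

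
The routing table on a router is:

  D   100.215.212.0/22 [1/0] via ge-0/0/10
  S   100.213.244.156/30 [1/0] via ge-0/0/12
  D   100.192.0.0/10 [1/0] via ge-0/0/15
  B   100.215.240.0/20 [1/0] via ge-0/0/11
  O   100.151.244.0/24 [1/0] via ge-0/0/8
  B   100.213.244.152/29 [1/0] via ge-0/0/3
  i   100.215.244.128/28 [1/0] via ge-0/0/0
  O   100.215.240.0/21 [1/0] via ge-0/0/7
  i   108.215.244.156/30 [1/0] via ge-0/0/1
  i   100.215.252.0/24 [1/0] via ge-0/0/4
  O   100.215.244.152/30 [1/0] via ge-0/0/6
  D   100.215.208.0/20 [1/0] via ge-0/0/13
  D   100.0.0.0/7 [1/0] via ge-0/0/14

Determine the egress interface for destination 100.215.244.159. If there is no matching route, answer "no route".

Routes whose prefix contains 100.215.244.159:
  100.0.0.0/7 (100.0.0.0 - 101.255.255.255) -> ge-0/0/14
  100.192.0.0/10 (100.192.0.0 - 100.255.255.255) -> ge-0/0/15
  100.215.240.0/20 (100.215.240.0 - 100.215.255.255) -> ge-0/0/11
  100.215.240.0/21 (100.215.240.0 - 100.215.247.255) -> ge-0/0/7
More-specific entries that do NOT match:
  100.213.244.156/30 (100.213.244.156 - 100.213.244.159) does not contain 100.215.244.159
  108.215.244.156/30 (108.215.244.156 - 108.215.244.159) does not contain 100.215.244.159
  100.215.244.152/30 (100.215.244.152 - 100.215.244.155) does not contain 100.215.244.159
  100.213.244.152/29 (100.213.244.152 - 100.213.244.159) does not contain 100.215.244.159
  100.215.244.128/28 (100.215.244.128 - 100.215.244.143) does not contain 100.215.244.159
  100.151.244.0/24 (100.151.244.0 - 100.151.244.255) does not contain 100.215.244.159
  100.215.252.0/24 (100.215.252.0 - 100.215.252.255) does not contain 100.215.244.159
  100.215.212.0/22 (100.215.212.0 - 100.215.215.255) does not contain 100.215.244.159
Longest matching prefix is /21 -> interface ge-0/0/7.

ge-0/0/7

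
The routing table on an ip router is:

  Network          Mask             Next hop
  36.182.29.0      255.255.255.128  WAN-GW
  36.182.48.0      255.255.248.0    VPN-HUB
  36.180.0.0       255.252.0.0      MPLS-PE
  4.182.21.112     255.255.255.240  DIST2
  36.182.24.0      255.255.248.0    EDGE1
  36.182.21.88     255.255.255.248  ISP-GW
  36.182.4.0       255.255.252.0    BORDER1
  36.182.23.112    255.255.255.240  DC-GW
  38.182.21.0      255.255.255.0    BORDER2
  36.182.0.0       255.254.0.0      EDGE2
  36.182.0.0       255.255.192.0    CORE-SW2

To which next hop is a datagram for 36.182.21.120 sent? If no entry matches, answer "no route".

Routes whose prefix contains 36.182.21.120:
  36.180.0.0/14 (36.180.0.0 - 36.183.255.255) -> MPLS-PE
  36.182.0.0/15 (36.182.0.0 - 36.183.255.255) -> EDGE2
  36.182.0.0/18 (36.182.0.0 - 36.182.63.255) -> CORE-SW2
More-specific entries that do NOT match:
  36.182.21.88/29 (36.182.21.88 - 36.182.21.95) does not contain 36.182.21.120
  4.182.21.112/28 (4.182.21.112 - 4.182.21.127) does not contain 36.182.21.120
  36.182.23.112/28 (36.182.23.112 - 36.182.23.127) does not contain 36.182.21.120
  36.182.29.0/25 (36.182.29.0 - 36.182.29.127) does not contain 36.182.21.120
  38.182.21.0/24 (38.182.21.0 - 38.182.21.255) does not contain 36.182.21.120
  36.182.4.0/22 (36.182.4.0 - 36.182.7.255) does not contain 36.182.21.120
  36.182.48.0/21 (36.182.48.0 - 36.182.55.255) does not contain 36.182.21.120
  36.182.24.0/21 (36.182.24.0 - 36.182.31.255) does not contain 36.182.21.120
Longest matching prefix is /18 -> next hop CORE-SW2.

CORE-SW2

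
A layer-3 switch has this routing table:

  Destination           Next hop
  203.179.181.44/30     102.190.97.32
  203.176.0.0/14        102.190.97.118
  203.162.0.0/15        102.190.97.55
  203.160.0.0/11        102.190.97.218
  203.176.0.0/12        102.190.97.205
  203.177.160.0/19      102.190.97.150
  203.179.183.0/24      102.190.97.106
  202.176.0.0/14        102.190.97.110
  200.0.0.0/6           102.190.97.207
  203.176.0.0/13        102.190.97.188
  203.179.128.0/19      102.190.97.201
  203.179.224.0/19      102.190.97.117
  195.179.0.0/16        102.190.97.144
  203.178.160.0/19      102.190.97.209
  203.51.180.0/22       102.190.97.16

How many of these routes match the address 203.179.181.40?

5

Prefixes containing 203.179.181.40:
  200.0.0.0/6 (200.0.0.0 - 203.255.255.255)
  203.160.0.0/11 (203.160.0.0 - 203.191.255.255)
  203.176.0.0/12 (203.176.0.0 - 203.191.255.255)
  203.176.0.0/13 (203.176.0.0 - 203.183.255.255)
  203.176.0.0/14 (203.176.0.0 - 203.179.255.255)
Total matching entries: 5.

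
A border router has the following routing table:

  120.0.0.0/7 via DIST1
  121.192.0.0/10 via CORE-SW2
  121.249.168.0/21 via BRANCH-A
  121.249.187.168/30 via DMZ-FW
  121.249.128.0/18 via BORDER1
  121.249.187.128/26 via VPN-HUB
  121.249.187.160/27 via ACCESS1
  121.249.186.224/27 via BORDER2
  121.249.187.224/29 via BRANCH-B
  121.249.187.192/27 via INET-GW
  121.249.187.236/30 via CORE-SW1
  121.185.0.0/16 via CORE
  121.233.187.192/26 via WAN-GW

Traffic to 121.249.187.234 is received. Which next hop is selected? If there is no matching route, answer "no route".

Routes whose prefix contains 121.249.187.234:
  120.0.0.0/7 (120.0.0.0 - 121.255.255.255) -> DIST1
  121.192.0.0/10 (121.192.0.0 - 121.255.255.255) -> CORE-SW2
  121.249.128.0/18 (121.249.128.0 - 121.249.191.255) -> BORDER1
More-specific entries that do NOT match:
  121.249.187.168/30 (121.249.187.168 - 121.249.187.171) does not contain 121.249.187.234
  121.249.187.236/30 (121.249.187.236 - 121.249.187.239) does not contain 121.249.187.234
  121.249.187.224/29 (121.249.187.224 - 121.249.187.231) does not contain 121.249.187.234
  121.249.187.160/27 (121.249.187.160 - 121.249.187.191) does not contain 121.249.187.234
  121.249.186.224/27 (121.249.186.224 - 121.249.186.255) does not contain 121.249.187.234
  121.249.187.192/27 (121.249.187.192 - 121.249.187.223) does not contain 121.249.187.234
  121.249.187.128/26 (121.249.187.128 - 121.249.187.191) does not contain 121.249.187.234
  121.233.187.192/26 (121.233.187.192 - 121.233.187.255) does not contain 121.249.187.234
  121.249.168.0/21 (121.249.168.0 - 121.249.175.255) does not contain 121.249.187.234
Longest matching prefix is /18 -> next hop BORDER1.

BORDER1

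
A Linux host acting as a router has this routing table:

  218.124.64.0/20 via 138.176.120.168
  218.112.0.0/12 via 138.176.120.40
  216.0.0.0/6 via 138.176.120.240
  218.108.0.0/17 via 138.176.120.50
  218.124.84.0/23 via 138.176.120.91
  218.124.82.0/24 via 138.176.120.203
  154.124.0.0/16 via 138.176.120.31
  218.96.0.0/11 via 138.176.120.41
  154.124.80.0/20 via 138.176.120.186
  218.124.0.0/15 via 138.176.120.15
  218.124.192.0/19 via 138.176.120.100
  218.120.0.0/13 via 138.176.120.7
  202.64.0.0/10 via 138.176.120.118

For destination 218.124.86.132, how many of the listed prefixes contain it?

Prefixes containing 218.124.86.132:
  216.0.0.0/6 (216.0.0.0 - 219.255.255.255)
  218.96.0.0/11 (218.96.0.0 - 218.127.255.255)
  218.112.0.0/12 (218.112.0.0 - 218.127.255.255)
  218.120.0.0/13 (218.120.0.0 - 218.127.255.255)
  218.124.0.0/15 (218.124.0.0 - 218.125.255.255)
Total matching entries: 5.

5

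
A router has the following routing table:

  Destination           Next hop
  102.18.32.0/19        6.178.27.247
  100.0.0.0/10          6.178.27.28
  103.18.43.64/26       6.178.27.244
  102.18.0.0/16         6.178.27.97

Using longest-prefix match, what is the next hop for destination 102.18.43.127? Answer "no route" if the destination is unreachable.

6.178.27.247

Routes whose prefix contains 102.18.43.127:
  102.18.0.0/16 (102.18.0.0 - 102.18.255.255) -> 6.178.27.97
  102.18.32.0/19 (102.18.32.0 - 102.18.63.255) -> 6.178.27.247
More-specific entries that do NOT match:
  103.18.43.64/26 (103.18.43.64 - 103.18.43.127) does not contain 102.18.43.127
Longest matching prefix is /19 -> next hop 6.178.27.247.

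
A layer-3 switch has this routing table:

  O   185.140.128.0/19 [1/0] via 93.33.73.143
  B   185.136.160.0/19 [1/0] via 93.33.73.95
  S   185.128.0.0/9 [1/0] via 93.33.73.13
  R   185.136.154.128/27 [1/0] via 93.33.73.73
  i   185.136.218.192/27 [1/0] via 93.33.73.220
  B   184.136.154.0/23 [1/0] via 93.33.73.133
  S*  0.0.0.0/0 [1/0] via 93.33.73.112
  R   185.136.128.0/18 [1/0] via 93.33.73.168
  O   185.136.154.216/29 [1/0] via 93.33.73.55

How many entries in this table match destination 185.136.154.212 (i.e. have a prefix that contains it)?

Prefixes containing 185.136.154.212:
  0.0.0.0/0 (default, matches everything)
  185.128.0.0/9 (185.128.0.0 - 185.255.255.255)
  185.136.128.0/18 (185.136.128.0 - 185.136.191.255)
Total matching entries: 3.

3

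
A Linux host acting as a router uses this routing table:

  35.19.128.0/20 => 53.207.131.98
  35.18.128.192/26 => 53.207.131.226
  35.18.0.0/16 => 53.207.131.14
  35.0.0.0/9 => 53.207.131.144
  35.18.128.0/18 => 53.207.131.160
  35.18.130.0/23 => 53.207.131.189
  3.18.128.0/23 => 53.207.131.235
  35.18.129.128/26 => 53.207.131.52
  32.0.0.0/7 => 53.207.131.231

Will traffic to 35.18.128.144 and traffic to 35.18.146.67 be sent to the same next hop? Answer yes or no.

yes

35.18.128.144: longest match 35.18.128.0/18 -> 53.207.131.160
35.18.146.67: longest match 35.18.128.0/18 -> 53.207.131.160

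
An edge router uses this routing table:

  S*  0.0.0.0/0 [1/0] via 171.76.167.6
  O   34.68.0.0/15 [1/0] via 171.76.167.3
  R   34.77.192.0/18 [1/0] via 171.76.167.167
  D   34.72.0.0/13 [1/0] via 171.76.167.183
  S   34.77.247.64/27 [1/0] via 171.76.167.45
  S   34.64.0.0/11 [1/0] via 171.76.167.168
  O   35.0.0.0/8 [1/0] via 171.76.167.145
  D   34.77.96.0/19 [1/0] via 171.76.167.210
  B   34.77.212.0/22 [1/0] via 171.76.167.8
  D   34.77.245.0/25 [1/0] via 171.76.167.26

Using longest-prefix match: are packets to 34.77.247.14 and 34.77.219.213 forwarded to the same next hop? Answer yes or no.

34.77.247.14: longest match 34.77.192.0/18 -> 171.76.167.167
34.77.219.213: longest match 34.77.192.0/18 -> 171.76.167.167

yes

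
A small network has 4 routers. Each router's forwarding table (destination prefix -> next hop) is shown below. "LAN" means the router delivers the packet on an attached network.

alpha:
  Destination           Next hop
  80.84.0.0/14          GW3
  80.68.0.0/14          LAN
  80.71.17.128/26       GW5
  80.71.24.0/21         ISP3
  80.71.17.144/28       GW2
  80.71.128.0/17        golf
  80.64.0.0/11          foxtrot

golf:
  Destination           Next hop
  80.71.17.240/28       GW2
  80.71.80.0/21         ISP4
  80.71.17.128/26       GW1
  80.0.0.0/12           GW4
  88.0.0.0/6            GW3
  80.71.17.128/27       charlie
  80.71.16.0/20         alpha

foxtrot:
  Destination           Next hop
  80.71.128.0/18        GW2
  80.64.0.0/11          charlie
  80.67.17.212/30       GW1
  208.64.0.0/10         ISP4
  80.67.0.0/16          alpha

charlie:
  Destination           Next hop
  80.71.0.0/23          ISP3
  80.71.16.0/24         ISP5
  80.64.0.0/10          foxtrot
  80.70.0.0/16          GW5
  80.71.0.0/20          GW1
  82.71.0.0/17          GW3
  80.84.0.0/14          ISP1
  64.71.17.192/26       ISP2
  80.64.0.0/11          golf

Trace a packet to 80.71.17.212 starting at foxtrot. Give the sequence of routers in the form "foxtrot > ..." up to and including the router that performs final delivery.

At foxtrot: longest match for 80.71.17.212 is 80.64.0.0/11 -> charlie
At charlie: longest match for 80.71.17.212 is 80.64.0.0/11 -> golf
At golf: longest match for 80.71.17.212 is 80.71.16.0/20 -> alpha
At alpha: longest match for 80.71.17.212 is 80.68.0.0/14 -> LAN

foxtrot > charlie > golf > alpha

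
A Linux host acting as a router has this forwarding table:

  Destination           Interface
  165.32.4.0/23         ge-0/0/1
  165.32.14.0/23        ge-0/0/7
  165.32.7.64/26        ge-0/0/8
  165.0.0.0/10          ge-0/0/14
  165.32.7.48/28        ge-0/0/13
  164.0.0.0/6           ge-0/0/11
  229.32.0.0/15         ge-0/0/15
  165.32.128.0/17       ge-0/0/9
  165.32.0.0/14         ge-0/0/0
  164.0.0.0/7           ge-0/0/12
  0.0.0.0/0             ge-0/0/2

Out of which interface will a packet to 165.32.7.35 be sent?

ge-0/0/0

Routes whose prefix contains 165.32.7.35:
  0.0.0.0/0 (default, matches everything) -> ge-0/0/2
  164.0.0.0/6 (164.0.0.0 - 167.255.255.255) -> ge-0/0/11
  164.0.0.0/7 (164.0.0.0 - 165.255.255.255) -> ge-0/0/12
  165.0.0.0/10 (165.0.0.0 - 165.63.255.255) -> ge-0/0/14
  165.32.0.0/14 (165.32.0.0 - 165.35.255.255) -> ge-0/0/0
More-specific entries that do NOT match:
  165.32.7.48/28 (165.32.7.48 - 165.32.7.63) does not contain 165.32.7.35
  165.32.7.64/26 (165.32.7.64 - 165.32.7.127) does not contain 165.32.7.35
  165.32.4.0/23 (165.32.4.0 - 165.32.5.255) does not contain 165.32.7.35
  165.32.14.0/23 (165.32.14.0 - 165.32.15.255) does not contain 165.32.7.35
  165.32.128.0/17 (165.32.128.0 - 165.32.255.255) does not contain 165.32.7.35
  229.32.0.0/15 (229.32.0.0 - 229.33.255.255) does not contain 165.32.7.35
Longest matching prefix is /14 -> interface ge-0/0/0.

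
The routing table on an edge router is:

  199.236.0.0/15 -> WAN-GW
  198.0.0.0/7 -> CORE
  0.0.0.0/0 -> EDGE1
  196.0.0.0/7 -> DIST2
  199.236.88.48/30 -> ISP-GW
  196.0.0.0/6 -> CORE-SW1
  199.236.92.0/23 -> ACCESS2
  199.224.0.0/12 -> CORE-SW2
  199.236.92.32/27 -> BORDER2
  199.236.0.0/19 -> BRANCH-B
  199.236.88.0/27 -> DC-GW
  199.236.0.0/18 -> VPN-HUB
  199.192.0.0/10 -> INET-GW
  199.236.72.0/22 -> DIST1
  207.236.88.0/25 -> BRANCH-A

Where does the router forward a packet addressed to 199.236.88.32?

Routes whose prefix contains 199.236.88.32:
  0.0.0.0/0 (default, matches everything) -> EDGE1
  196.0.0.0/6 (196.0.0.0 - 199.255.255.255) -> CORE-SW1
  198.0.0.0/7 (198.0.0.0 - 199.255.255.255) -> CORE
  199.192.0.0/10 (199.192.0.0 - 199.255.255.255) -> INET-GW
  199.224.0.0/12 (199.224.0.0 - 199.239.255.255) -> CORE-SW2
  199.236.0.0/15 (199.236.0.0 - 199.237.255.255) -> WAN-GW
More-specific entries that do NOT match:
  199.236.88.48/30 (199.236.88.48 - 199.236.88.51) does not contain 199.236.88.32
  199.236.92.32/27 (199.236.92.32 - 199.236.92.63) does not contain 199.236.88.32
  199.236.88.0/27 (199.236.88.0 - 199.236.88.31) does not contain 199.236.88.32
  207.236.88.0/25 (207.236.88.0 - 207.236.88.127) does not contain 199.236.88.32
  199.236.92.0/23 (199.236.92.0 - 199.236.93.255) does not contain 199.236.88.32
  199.236.72.0/22 (199.236.72.0 - 199.236.75.255) does not contain 199.236.88.32
  199.236.0.0/19 (199.236.0.0 - 199.236.31.255) does not contain 199.236.88.32
  199.236.0.0/18 (199.236.0.0 - 199.236.63.255) does not contain 199.236.88.32
Longest matching prefix is /15 -> next hop WAN-GW.

WAN-GW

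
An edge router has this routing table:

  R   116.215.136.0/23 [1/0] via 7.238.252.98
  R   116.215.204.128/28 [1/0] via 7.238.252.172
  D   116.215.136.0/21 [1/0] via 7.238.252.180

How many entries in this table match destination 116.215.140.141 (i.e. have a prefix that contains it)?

1

Prefixes containing 116.215.140.141:
  116.215.136.0/21 (116.215.136.0 - 116.215.143.255)
Total matching entries: 1.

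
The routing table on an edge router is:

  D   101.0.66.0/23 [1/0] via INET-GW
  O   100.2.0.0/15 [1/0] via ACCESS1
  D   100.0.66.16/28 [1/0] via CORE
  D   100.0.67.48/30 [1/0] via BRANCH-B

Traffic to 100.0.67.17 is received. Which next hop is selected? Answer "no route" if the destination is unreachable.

no route

No entry's prefix contains 100.0.67.17; there is no default route.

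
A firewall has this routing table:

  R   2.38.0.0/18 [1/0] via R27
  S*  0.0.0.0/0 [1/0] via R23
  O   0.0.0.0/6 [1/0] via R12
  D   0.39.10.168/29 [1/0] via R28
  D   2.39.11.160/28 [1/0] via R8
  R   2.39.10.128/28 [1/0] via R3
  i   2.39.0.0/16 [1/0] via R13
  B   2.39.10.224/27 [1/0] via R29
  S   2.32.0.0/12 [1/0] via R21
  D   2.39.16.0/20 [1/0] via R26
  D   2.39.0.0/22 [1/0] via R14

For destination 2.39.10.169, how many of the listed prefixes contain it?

4

Prefixes containing 2.39.10.169:
  0.0.0.0/0 (default, matches everything)
  0.0.0.0/6 (0.0.0.0 - 3.255.255.255)
  2.32.0.0/12 (2.32.0.0 - 2.47.255.255)
  2.39.0.0/16 (2.39.0.0 - 2.39.255.255)
Total matching entries: 4.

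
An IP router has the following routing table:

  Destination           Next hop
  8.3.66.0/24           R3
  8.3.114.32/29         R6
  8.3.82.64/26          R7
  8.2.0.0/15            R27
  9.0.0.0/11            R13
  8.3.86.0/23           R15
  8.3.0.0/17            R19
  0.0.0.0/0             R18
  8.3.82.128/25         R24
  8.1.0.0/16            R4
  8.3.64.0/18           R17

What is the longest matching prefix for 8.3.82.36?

8.3.64.0/18

Entries matching 8.3.82.36:
  0.0.0.0/0 (default, matches everything)
  8.2.0.0/15 (8.2.0.0 - 8.3.255.255)
  8.3.0.0/17 (8.3.0.0 - 8.3.127.255)
  8.3.64.0/18 (8.3.64.0 - 8.3.127.255)
Most specific is 8.3.64.0/18.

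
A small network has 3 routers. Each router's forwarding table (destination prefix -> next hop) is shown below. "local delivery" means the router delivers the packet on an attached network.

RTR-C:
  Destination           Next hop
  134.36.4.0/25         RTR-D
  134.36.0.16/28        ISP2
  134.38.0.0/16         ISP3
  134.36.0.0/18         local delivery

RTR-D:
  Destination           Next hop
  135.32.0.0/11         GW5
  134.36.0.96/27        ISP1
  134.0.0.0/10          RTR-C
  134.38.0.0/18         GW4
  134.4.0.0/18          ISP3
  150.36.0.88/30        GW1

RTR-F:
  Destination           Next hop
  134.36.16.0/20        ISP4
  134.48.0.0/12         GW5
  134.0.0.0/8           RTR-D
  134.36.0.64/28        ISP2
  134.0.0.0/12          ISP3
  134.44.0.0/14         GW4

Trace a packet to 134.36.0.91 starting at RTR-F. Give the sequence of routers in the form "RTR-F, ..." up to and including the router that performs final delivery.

At RTR-F: longest match for 134.36.0.91 is 134.0.0.0/8 -> RTR-D
At RTR-D: longest match for 134.36.0.91 is 134.0.0.0/10 -> RTR-C
At RTR-C: longest match for 134.36.0.91 is 134.36.0.0/18 -> local delivery

RTR-F, RTR-D, RTR-C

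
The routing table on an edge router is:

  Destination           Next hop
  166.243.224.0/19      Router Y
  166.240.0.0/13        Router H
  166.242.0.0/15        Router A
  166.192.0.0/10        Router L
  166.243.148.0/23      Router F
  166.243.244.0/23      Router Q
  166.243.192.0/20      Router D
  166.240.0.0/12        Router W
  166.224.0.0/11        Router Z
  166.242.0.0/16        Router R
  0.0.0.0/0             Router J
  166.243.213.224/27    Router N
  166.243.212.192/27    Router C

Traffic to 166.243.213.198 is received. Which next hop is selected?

Routes whose prefix contains 166.243.213.198:
  0.0.0.0/0 (default, matches everything) -> Router J
  166.192.0.0/10 (166.192.0.0 - 166.255.255.255) -> Router L
  166.224.0.0/11 (166.224.0.0 - 166.255.255.255) -> Router Z
  166.240.0.0/12 (166.240.0.0 - 166.255.255.255) -> Router W
  166.240.0.0/13 (166.240.0.0 - 166.247.255.255) -> Router H
  166.242.0.0/15 (166.242.0.0 - 166.243.255.255) -> Router A
More-specific entries that do NOT match:
  166.243.213.224/27 (166.243.213.224 - 166.243.213.255) does not contain 166.243.213.198
  166.243.212.192/27 (166.243.212.192 - 166.243.212.223) does not contain 166.243.213.198
  166.243.148.0/23 (166.243.148.0 - 166.243.149.255) does not contain 166.243.213.198
  166.243.244.0/23 (166.243.244.0 - 166.243.245.255) does not contain 166.243.213.198
  166.243.192.0/20 (166.243.192.0 - 166.243.207.255) does not contain 166.243.213.198
  166.243.224.0/19 (166.243.224.0 - 166.243.255.255) does not contain 166.243.213.198
  166.242.0.0/16 (166.242.0.0 - 166.242.255.255) does not contain 166.243.213.198
Longest matching prefix is /15 -> next hop Router A.

Router A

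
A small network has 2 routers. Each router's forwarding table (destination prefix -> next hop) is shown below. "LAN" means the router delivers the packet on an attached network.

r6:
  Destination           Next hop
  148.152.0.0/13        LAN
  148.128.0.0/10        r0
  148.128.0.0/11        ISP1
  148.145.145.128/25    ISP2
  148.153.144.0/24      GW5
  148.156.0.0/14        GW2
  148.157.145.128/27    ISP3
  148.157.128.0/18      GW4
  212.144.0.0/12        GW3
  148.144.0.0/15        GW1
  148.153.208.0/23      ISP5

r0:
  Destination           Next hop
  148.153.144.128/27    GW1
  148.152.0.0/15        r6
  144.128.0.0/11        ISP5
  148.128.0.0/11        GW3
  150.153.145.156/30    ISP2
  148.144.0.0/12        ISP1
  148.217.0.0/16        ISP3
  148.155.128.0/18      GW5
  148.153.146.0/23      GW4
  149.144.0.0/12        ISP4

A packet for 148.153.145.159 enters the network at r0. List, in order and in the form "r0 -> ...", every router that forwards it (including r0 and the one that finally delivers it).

r0 -> r6

At r0: longest match for 148.153.145.159 is 148.152.0.0/15 -> r6
At r6: longest match for 148.153.145.159 is 148.152.0.0/13 -> LAN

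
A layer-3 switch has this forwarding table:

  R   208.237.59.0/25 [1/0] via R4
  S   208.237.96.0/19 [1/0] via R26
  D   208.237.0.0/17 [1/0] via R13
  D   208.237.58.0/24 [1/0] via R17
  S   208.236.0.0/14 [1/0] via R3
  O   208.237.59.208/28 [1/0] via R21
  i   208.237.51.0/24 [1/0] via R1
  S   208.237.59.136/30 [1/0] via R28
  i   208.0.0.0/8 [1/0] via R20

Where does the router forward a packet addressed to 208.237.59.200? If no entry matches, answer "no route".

R13

Routes whose prefix contains 208.237.59.200:
  208.0.0.0/8 (208.0.0.0 - 208.255.255.255) -> R20
  208.236.0.0/14 (208.236.0.0 - 208.239.255.255) -> R3
  208.237.0.0/17 (208.237.0.0 - 208.237.127.255) -> R13
More-specific entries that do NOT match:
  208.237.59.136/30 (208.237.59.136 - 208.237.59.139) does not contain 208.237.59.200
  208.237.59.208/28 (208.237.59.208 - 208.237.59.223) does not contain 208.237.59.200
  208.237.59.0/25 (208.237.59.0 - 208.237.59.127) does not contain 208.237.59.200
  208.237.58.0/24 (208.237.58.0 - 208.237.58.255) does not contain 208.237.59.200
  208.237.51.0/24 (208.237.51.0 - 208.237.51.255) does not contain 208.237.59.200
  208.237.96.0/19 (208.237.96.0 - 208.237.127.255) does not contain 208.237.59.200
Longest matching prefix is /17 -> next hop R13.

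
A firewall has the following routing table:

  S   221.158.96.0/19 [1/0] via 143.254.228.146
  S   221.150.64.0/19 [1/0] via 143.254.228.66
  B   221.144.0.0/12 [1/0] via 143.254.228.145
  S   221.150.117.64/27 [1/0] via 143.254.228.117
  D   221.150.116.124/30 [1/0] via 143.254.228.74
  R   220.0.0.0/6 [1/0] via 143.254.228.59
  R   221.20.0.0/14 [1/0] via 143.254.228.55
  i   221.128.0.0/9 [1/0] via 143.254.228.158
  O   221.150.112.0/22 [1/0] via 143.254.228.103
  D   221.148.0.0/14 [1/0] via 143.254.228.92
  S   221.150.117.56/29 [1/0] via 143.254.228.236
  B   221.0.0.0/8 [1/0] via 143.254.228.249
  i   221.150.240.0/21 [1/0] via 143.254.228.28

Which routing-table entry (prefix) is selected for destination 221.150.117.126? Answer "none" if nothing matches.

Entries matching 221.150.117.126:
  220.0.0.0/6 (220.0.0.0 - 223.255.255.255)
  221.0.0.0/8 (221.0.0.0 - 221.255.255.255)
  221.128.0.0/9 (221.128.0.0 - 221.255.255.255)
  221.144.0.0/12 (221.144.0.0 - 221.159.255.255)
  221.148.0.0/14 (221.148.0.0 - 221.151.255.255)
Most specific is 221.148.0.0/14.

221.148.0.0/14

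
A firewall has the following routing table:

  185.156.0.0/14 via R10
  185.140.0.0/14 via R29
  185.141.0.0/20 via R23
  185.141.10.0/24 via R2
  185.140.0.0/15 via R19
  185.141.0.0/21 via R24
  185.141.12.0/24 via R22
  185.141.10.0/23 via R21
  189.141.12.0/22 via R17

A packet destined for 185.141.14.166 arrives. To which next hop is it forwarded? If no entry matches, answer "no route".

Routes whose prefix contains 185.141.14.166:
  185.140.0.0/14 (185.140.0.0 - 185.143.255.255) -> R29
  185.140.0.0/15 (185.140.0.0 - 185.141.255.255) -> R19
  185.141.0.0/20 (185.141.0.0 - 185.141.15.255) -> R23
More-specific entries that do NOT match:
  185.141.10.0/24 (185.141.10.0 - 185.141.10.255) does not contain 185.141.14.166
  185.141.12.0/24 (185.141.12.0 - 185.141.12.255) does not contain 185.141.14.166
  185.141.10.0/23 (185.141.10.0 - 185.141.11.255) does not contain 185.141.14.166
  189.141.12.0/22 (189.141.12.0 - 189.141.15.255) does not contain 185.141.14.166
  185.141.0.0/21 (185.141.0.0 - 185.141.7.255) does not contain 185.141.14.166
Longest matching prefix is /20 -> next hop R23.

R23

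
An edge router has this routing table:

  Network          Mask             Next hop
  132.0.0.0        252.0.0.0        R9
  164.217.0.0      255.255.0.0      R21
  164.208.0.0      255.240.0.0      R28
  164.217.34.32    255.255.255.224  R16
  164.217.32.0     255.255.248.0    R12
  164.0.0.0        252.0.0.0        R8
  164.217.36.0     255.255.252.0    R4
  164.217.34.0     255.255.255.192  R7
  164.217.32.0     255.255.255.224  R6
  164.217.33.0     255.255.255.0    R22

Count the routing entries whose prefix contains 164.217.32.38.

4

Prefixes containing 164.217.32.38:
  164.0.0.0/6 (164.0.0.0 - 167.255.255.255)
  164.208.0.0/12 (164.208.0.0 - 164.223.255.255)
  164.217.0.0/16 (164.217.0.0 - 164.217.255.255)
  164.217.32.0/21 (164.217.32.0 - 164.217.39.255)
Total matching entries: 4.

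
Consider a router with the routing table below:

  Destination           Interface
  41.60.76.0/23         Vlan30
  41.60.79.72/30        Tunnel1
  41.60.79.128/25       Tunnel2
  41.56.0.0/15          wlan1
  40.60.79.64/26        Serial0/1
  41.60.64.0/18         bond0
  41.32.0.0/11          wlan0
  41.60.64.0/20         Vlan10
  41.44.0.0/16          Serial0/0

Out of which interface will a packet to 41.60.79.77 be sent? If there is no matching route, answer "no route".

Routes whose prefix contains 41.60.79.77:
  41.32.0.0/11 (41.32.0.0 - 41.63.255.255) -> wlan0
  41.60.64.0/18 (41.60.64.0 - 41.60.127.255) -> bond0
  41.60.64.0/20 (41.60.64.0 - 41.60.79.255) -> Vlan10
More-specific entries that do NOT match:
  41.60.79.72/30 (41.60.79.72 - 41.60.79.75) does not contain 41.60.79.77
  40.60.79.64/26 (40.60.79.64 - 40.60.79.127) does not contain 41.60.79.77
  41.60.79.128/25 (41.60.79.128 - 41.60.79.255) does not contain 41.60.79.77
  41.60.76.0/23 (41.60.76.0 - 41.60.77.255) does not contain 41.60.79.77
Longest matching prefix is /20 -> interface Vlan10.

Vlan10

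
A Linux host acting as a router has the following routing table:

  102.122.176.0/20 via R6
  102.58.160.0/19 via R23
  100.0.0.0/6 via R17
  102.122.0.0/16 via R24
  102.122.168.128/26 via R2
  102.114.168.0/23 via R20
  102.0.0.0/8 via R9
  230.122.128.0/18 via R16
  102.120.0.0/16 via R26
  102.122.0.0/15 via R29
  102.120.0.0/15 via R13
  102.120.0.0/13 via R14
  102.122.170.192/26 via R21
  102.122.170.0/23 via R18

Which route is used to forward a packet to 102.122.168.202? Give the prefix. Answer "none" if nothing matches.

Entries matching 102.122.168.202:
  100.0.0.0/6 (100.0.0.0 - 103.255.255.255)
  102.0.0.0/8 (102.0.0.0 - 102.255.255.255)
  102.120.0.0/13 (102.120.0.0 - 102.127.255.255)
  102.122.0.0/15 (102.122.0.0 - 102.123.255.255)
  102.122.0.0/16 (102.122.0.0 - 102.122.255.255)
Most specific is 102.122.0.0/16.

102.122.0.0/16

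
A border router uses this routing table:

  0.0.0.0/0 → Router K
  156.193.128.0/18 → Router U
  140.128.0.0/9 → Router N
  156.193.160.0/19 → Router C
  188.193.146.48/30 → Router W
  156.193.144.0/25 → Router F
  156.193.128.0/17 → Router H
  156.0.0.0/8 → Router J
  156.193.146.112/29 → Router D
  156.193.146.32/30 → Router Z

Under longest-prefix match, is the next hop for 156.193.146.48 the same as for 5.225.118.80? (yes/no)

156.193.146.48: longest match 156.193.128.0/18 -> Router U
5.225.118.80: longest match 0.0.0.0/0 -> Router K

no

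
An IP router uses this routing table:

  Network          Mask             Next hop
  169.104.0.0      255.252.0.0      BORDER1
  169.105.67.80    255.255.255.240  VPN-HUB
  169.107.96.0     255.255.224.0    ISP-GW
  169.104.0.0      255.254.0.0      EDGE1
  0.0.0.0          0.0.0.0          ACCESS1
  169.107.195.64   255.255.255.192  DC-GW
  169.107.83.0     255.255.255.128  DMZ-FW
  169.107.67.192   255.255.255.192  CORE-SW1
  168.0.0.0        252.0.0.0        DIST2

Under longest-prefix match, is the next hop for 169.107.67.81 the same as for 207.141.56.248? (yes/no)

no

169.107.67.81: longest match 169.104.0.0/14 -> BORDER1
207.141.56.248: longest match 0.0.0.0/0 -> ACCESS1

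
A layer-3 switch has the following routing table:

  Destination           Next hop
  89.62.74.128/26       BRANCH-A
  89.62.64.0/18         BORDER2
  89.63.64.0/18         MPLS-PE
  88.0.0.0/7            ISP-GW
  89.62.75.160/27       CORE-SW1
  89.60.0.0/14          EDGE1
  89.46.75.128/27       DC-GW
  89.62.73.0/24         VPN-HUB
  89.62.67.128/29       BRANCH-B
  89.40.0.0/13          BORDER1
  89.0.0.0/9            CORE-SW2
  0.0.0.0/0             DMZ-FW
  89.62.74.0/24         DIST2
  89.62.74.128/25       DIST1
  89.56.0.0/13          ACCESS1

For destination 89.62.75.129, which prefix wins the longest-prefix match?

Entries matching 89.62.75.129:
  0.0.0.0/0 (default, matches everything)
  88.0.0.0/7 (88.0.0.0 - 89.255.255.255)
  89.0.0.0/9 (89.0.0.0 - 89.127.255.255)
  89.56.0.0/13 (89.56.0.0 - 89.63.255.255)
  89.60.0.0/14 (89.60.0.0 - 89.63.255.255)
  89.62.64.0/18 (89.62.64.0 - 89.62.127.255)
Most specific is 89.62.64.0/18.

89.62.64.0/18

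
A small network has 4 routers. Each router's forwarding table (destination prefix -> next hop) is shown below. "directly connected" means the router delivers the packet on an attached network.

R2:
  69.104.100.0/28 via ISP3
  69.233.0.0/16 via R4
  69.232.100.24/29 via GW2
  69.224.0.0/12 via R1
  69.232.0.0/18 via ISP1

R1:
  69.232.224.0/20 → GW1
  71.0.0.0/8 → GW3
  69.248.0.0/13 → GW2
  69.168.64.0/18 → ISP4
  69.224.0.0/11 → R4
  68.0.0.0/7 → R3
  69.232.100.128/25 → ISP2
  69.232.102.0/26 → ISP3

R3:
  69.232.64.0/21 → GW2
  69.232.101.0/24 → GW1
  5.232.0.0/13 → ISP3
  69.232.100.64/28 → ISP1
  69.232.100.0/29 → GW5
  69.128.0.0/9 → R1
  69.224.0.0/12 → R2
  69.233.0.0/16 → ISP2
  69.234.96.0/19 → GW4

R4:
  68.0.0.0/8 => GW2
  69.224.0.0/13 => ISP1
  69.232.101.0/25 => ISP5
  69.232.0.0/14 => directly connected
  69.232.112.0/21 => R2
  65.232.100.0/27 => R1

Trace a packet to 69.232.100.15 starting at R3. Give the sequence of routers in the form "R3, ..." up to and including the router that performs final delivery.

R3, R2, R1, R4

At R3: longest match for 69.232.100.15 is 69.224.0.0/12 -> R2
At R2: longest match for 69.232.100.15 is 69.224.0.0/12 -> R1
At R1: longest match for 69.232.100.15 is 69.224.0.0/11 -> R4
At R4: longest match for 69.232.100.15 is 69.232.0.0/14 -> directly connected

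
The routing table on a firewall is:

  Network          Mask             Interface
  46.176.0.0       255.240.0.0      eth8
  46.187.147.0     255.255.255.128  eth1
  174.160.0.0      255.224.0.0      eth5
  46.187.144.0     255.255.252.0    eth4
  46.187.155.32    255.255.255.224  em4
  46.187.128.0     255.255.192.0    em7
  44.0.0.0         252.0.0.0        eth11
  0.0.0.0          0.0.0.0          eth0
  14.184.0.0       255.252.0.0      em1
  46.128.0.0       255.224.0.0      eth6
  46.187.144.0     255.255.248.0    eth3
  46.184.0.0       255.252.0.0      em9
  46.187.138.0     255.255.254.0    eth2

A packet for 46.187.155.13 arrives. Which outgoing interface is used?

em7

Routes whose prefix contains 46.187.155.13:
  0.0.0.0/0 (default, matches everything) -> eth0
  44.0.0.0/6 (44.0.0.0 - 47.255.255.255) -> eth11
  46.176.0.0/12 (46.176.0.0 - 46.191.255.255) -> eth8
  46.184.0.0/14 (46.184.0.0 - 46.187.255.255) -> em9
  46.187.128.0/18 (46.187.128.0 - 46.187.191.255) -> em7
More-specific entries that do NOT match:
  46.187.155.32/27 (46.187.155.32 - 46.187.155.63) does not contain 46.187.155.13
  46.187.147.0/25 (46.187.147.0 - 46.187.147.127) does not contain 46.187.155.13
  46.187.138.0/23 (46.187.138.0 - 46.187.139.255) does not contain 46.187.155.13
  46.187.144.0/22 (46.187.144.0 - 46.187.147.255) does not contain 46.187.155.13
  46.187.144.0/21 (46.187.144.0 - 46.187.151.255) does not contain 46.187.155.13
Longest matching prefix is /18 -> interface em7.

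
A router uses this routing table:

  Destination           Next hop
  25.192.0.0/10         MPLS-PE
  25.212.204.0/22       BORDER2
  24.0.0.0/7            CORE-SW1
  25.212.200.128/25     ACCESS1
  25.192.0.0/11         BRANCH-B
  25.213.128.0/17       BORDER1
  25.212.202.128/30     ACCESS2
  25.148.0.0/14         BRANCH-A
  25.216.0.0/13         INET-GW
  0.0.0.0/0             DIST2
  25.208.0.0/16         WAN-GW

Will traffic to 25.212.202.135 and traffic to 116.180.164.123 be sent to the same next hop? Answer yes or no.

25.212.202.135: longest match 25.192.0.0/11 -> BRANCH-B
116.180.164.123: longest match 0.0.0.0/0 -> DIST2

no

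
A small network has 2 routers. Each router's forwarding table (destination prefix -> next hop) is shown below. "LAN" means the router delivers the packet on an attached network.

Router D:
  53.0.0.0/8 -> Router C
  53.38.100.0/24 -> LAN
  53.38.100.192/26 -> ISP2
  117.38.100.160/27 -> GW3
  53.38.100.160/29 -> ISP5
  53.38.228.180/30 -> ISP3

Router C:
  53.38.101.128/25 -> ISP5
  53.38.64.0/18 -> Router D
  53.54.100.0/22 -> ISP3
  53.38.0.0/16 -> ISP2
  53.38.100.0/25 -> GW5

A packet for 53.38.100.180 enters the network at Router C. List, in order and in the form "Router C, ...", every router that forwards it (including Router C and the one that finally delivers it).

At Router C: longest match for 53.38.100.180 is 53.38.64.0/18 -> Router D
At Router D: longest match for 53.38.100.180 is 53.38.100.0/24 -> LAN

Router C, Router D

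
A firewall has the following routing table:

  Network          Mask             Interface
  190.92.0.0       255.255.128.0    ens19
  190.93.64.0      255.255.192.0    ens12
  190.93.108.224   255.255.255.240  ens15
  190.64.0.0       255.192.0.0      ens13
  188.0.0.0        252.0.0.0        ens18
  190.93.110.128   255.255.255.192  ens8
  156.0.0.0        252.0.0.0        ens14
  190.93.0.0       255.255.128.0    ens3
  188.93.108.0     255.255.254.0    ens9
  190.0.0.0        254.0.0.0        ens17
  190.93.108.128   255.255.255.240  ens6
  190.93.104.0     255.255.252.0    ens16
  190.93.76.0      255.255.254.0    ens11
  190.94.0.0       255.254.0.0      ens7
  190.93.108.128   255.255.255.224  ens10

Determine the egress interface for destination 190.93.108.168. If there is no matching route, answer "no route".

ens12

Routes whose prefix contains 190.93.108.168:
  188.0.0.0/6 (188.0.0.0 - 191.255.255.255) -> ens18
  190.0.0.0/7 (190.0.0.0 - 191.255.255.255) -> ens17
  190.64.0.0/10 (190.64.0.0 - 190.127.255.255) -> ens13
  190.93.0.0/17 (190.93.0.0 - 190.93.127.255) -> ens3
  190.93.64.0/18 (190.93.64.0 - 190.93.127.255) -> ens12
More-specific entries that do NOT match:
  190.93.108.224/28 (190.93.108.224 - 190.93.108.239) does not contain 190.93.108.168
  190.93.108.128/28 (190.93.108.128 - 190.93.108.143) does not contain 190.93.108.168
  190.93.108.128/27 (190.93.108.128 - 190.93.108.159) does not contain 190.93.108.168
  190.93.110.128/26 (190.93.110.128 - 190.93.110.191) does not contain 190.93.108.168
  188.93.108.0/23 (188.93.108.0 - 188.93.109.255) does not contain 190.93.108.168
  190.93.76.0/23 (190.93.76.0 - 190.93.77.255) does not contain 190.93.108.168
  190.93.104.0/22 (190.93.104.0 - 190.93.107.255) does not contain 190.93.108.168
Longest matching prefix is /18 -> interface ens12.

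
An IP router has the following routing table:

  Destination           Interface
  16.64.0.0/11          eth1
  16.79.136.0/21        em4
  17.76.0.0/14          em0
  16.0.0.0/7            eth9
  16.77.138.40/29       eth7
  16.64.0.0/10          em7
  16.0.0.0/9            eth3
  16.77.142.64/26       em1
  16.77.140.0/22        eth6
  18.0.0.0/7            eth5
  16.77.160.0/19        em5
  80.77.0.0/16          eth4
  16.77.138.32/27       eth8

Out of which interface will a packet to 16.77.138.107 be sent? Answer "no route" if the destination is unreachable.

Routes whose prefix contains 16.77.138.107:
  16.0.0.0/7 (16.0.0.0 - 17.255.255.255) -> eth9
  16.0.0.0/9 (16.0.0.0 - 16.127.255.255) -> eth3
  16.64.0.0/10 (16.64.0.0 - 16.127.255.255) -> em7
  16.64.0.0/11 (16.64.0.0 - 16.95.255.255) -> eth1
More-specific entries that do NOT match:
  16.77.138.40/29 (16.77.138.40 - 16.77.138.47) does not contain 16.77.138.107
  16.77.138.32/27 (16.77.138.32 - 16.77.138.63) does not contain 16.77.138.107
  16.77.142.64/26 (16.77.142.64 - 16.77.142.127) does not contain 16.77.138.107
  16.77.140.0/22 (16.77.140.0 - 16.77.143.255) does not contain 16.77.138.107
  16.79.136.0/21 (16.79.136.0 - 16.79.143.255) does not contain 16.77.138.107
  16.77.160.0/19 (16.77.160.0 - 16.77.191.255) does not contain 16.77.138.107
  80.77.0.0/16 (80.77.0.0 - 80.77.255.255) does not contain 16.77.138.107
  17.76.0.0/14 (17.76.0.0 - 17.79.255.255) does not contain 16.77.138.107
Longest matching prefix is /11 -> interface eth1.

eth1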